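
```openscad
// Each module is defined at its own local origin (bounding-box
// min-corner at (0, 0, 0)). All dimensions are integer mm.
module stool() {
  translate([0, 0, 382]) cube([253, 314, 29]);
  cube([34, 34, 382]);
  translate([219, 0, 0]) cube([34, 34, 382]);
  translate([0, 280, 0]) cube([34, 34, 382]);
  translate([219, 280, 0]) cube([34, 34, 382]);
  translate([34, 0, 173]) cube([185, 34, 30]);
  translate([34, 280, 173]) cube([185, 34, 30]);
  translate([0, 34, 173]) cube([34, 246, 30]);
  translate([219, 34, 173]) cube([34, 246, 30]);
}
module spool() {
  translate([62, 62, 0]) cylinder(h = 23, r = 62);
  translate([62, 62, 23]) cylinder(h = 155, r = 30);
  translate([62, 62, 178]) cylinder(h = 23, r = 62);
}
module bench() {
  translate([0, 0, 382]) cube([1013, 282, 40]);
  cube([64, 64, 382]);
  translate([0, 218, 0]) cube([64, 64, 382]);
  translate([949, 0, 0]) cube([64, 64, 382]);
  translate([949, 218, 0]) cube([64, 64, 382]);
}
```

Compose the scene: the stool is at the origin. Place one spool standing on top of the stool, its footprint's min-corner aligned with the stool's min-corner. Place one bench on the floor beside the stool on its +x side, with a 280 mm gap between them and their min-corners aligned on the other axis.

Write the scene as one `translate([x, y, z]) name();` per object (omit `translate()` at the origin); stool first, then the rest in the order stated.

stool();
translate([0, 0, 411]) spool();
translate([533, 0, 0]) bench();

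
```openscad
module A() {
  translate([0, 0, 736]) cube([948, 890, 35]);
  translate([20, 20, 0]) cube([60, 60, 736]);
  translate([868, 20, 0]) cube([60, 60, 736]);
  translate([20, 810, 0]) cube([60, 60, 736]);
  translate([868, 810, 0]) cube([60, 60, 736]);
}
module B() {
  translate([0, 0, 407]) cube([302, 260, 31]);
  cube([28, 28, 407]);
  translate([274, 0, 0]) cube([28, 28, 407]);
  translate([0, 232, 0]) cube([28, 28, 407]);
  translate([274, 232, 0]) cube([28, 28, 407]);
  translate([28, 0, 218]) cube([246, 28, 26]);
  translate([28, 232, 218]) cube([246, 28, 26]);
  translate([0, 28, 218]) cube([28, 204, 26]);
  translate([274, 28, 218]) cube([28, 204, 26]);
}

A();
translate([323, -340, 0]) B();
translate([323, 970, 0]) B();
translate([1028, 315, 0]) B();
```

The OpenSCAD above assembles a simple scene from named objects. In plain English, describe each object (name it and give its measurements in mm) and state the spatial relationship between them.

A is a rectangular dining table. The top is 948×890×35 mm with its upper surface at z = 771 mm. It stands on four 60×60 mm square legs, each inset 20 mm from the nearest pair of top edges, running from the floor to the underside of the top.

B is a four-legged stool. The seat is 302×260 mm, 31 mm thick, top at z = 438 mm. It stands on four square legs, each 28×28 mm in cross-section, from z = 0 to the seat underside, each flush with a corner of the seat. Four stretchers, 28 mm wide and 26 mm tall, connect adjacent legs with their undersides at z = 218 mm, each running between the inner faces of the legs it joins and aligned with the legs' outer faces on the other axis.

Three stools sit around the table at the −y, +y, +x sides.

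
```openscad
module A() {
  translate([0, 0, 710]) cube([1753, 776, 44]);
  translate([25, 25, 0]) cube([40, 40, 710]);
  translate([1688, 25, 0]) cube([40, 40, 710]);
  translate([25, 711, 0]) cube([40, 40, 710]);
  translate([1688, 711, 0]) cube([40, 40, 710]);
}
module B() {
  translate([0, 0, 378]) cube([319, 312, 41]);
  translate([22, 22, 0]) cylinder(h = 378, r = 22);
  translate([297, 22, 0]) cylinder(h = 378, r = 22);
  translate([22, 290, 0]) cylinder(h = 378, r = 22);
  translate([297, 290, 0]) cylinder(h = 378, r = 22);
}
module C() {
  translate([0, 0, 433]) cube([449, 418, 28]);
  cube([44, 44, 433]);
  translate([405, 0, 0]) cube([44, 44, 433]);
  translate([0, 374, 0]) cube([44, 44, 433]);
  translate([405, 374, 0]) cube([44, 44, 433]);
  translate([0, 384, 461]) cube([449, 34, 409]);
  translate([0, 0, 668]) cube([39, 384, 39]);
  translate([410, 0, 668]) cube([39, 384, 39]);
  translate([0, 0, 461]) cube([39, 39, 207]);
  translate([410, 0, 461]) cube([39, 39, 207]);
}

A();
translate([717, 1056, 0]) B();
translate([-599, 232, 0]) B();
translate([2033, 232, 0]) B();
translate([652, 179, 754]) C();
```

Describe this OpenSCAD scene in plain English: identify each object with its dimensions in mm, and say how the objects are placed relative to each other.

A is a rectangular dining table. The top is 1753×776×44 mm with its upper surface at z = 754 mm. It stands on four 40×40 mm square legs, each inset 25 mm from the nearest pair of top edges, running from the floor to the underside of the top.

B is a four-legged stool. The seat is a 319×312×41 mm slab whose top surface is at z = 419 mm; four round legs, each 44 mm in diameter, run from the floor (z = 0) to the underside of the seat, each leg's axis is inset half a diameter from the nearest pair of seat edges (so the leg's bounding box is flush with the corner).

C is a chair: 449×418 mm seat, 28 mm thick, top at z = 461 mm, on four 44 mm square corner legs flush with the seat edges. A 34 mm thick backrest slab spans the full seat width, extending 409 mm above the seat top, its back face flush with the seat's +y edge. Two armrests of 39×39 mm section run along each side from the seat's front edge to the front of the backrest, top faces 246 mm above the seat top and outer faces flush with the seat's x-edges; a 39×39 mm post under the front of each armrest stands on the seat at the front corner.

Three stools sit around the table at the +y, −x, +x sides. The chair is on top of the table, centred.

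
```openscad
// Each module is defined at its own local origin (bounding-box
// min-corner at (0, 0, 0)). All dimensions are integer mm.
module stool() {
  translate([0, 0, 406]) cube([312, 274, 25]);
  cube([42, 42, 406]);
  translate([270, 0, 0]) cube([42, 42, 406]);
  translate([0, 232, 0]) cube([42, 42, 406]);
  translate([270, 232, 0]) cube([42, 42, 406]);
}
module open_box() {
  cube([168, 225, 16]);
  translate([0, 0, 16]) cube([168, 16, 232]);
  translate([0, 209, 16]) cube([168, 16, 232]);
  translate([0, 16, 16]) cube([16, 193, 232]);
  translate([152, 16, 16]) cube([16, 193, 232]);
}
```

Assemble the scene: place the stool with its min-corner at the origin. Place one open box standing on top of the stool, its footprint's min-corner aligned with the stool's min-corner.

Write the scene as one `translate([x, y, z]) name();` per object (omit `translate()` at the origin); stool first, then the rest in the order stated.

stool();
translate([0, 0, 431]) open_box();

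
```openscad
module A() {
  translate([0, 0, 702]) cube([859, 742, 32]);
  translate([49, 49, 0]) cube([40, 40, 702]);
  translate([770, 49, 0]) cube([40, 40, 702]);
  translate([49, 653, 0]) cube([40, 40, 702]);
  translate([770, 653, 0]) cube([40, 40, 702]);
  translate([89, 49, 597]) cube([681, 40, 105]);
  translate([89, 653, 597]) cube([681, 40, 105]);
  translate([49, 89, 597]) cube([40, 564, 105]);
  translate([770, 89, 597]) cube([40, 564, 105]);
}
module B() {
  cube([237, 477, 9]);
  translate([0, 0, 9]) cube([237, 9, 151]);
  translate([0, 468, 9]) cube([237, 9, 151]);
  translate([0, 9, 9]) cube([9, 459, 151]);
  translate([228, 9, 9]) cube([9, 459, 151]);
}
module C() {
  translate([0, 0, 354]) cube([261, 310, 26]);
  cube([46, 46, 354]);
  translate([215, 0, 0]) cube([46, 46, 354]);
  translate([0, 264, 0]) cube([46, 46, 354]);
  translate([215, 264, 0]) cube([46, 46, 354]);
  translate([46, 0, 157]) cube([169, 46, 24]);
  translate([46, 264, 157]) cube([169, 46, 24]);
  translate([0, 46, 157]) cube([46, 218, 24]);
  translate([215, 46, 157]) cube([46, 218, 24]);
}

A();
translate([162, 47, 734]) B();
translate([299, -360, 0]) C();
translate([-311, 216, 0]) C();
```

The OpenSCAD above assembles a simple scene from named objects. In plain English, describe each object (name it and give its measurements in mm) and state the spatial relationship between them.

A is a table: top 859 mm (x) × 742 mm (y), 32 mm thick, upper face at z = 734 mm, on four 40×40 mm square legs, each inset 49 mm from the nearest pair of top edges, running from z = 0 to the bottom of the top. Four apron rails, 40 mm thick and 105 mm tall, run between adjacent legs with their top edges flush with the underside of the top and their outer faces flush with the legs' outer faces.

B is an open-topped rectangular box: outside dimensions 237×477×160 mm, with a uniform wall and base thickness of 9 mm. The base is a full 237×477 slab on the floor; four walls sit on top of the base. The front and back walls (the −y and +y sides) span the full width; the two side walls fit between them.

C is a four-legged stool. The seat is a 261×310×26 mm slab whose top surface is at z = 380 mm; four square legs, each 46×46 mm in cross-section, run from the floor (z = 0) to the underside of the seat, each flush with a corner of the seat. Four stretchers, 46 mm wide and 24 mm tall, connect adjacent legs with their undersides at z = 157 mm, each running between the inner faces of the legs it joins and aligned with the legs' outer faces on the other axis.

The open box is on top of the table. Two stools sit around the table at the −y, −x sides.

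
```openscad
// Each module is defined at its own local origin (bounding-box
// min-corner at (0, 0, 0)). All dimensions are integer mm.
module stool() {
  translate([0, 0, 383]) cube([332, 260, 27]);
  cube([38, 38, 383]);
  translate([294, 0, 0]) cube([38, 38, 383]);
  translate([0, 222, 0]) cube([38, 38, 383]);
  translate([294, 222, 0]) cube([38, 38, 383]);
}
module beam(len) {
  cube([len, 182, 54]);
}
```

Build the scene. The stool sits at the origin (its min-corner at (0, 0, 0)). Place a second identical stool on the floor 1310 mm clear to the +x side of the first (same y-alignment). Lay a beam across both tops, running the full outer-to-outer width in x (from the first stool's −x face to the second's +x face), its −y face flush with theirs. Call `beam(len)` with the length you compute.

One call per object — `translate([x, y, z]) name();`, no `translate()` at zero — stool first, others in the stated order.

stool();
translate([1642, 0, 0]) stool();
translate([0, 0, 410]) beam(1974);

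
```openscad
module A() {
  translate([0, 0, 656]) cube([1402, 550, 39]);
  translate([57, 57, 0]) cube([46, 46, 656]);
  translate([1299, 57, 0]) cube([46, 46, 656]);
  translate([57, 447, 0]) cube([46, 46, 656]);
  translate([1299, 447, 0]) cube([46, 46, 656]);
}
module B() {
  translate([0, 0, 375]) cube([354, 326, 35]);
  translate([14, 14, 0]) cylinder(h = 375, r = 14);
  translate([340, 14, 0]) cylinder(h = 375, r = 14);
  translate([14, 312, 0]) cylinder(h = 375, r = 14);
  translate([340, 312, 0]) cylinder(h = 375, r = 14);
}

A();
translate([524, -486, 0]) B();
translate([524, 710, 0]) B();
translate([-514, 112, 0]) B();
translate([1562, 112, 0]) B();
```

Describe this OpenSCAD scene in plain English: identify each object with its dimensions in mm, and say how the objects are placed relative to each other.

A is a table with a 1402×550 mm rectangular top, 39 mm thick, top surface at z = 695 mm, supported by four 46×46 mm square legs, each inset 57 mm from the nearest pair of top edges, running from the floor.

B is a four-legged stool. The seat is a 354×326×35 mm slab whose top surface is at z = 410 mm; four round legs, each 28 mm in diameter, run from the floor (z = 0) to the underside of the seat, each leg's axis is inset half a diameter from the nearest pair of seat edges (so the leg's bounding box is flush with the corner).

Four stools sit around the table at the −y, +y, −x, +x sides.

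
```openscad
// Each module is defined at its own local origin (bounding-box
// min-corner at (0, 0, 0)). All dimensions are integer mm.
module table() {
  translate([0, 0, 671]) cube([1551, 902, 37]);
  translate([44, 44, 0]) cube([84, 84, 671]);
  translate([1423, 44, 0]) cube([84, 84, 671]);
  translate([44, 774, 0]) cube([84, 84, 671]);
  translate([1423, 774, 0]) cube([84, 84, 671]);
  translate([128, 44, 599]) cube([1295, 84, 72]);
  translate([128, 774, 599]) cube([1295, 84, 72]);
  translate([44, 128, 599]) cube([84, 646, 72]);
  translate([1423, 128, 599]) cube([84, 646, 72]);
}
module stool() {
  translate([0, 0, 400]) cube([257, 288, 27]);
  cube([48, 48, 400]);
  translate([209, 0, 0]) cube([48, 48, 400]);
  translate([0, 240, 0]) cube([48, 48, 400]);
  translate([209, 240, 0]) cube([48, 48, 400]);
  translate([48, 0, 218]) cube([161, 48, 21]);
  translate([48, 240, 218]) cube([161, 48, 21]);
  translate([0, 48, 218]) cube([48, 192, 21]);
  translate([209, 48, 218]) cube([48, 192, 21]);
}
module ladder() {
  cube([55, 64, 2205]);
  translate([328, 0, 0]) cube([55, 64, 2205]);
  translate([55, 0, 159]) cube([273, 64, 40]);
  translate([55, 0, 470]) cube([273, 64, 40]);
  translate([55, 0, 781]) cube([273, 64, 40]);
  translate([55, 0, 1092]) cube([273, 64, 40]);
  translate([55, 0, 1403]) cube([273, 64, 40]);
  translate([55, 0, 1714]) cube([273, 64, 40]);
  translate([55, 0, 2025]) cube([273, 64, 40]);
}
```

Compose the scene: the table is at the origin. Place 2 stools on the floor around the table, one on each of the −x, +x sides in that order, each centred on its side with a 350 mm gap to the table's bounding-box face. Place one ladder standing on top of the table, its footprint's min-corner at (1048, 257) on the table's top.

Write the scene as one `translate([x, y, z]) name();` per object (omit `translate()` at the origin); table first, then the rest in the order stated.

table();
translate([-607, 307, 0]) stool();
translate([1901, 307, 0]) stool();
translate([1048, 257, 708]) ladder();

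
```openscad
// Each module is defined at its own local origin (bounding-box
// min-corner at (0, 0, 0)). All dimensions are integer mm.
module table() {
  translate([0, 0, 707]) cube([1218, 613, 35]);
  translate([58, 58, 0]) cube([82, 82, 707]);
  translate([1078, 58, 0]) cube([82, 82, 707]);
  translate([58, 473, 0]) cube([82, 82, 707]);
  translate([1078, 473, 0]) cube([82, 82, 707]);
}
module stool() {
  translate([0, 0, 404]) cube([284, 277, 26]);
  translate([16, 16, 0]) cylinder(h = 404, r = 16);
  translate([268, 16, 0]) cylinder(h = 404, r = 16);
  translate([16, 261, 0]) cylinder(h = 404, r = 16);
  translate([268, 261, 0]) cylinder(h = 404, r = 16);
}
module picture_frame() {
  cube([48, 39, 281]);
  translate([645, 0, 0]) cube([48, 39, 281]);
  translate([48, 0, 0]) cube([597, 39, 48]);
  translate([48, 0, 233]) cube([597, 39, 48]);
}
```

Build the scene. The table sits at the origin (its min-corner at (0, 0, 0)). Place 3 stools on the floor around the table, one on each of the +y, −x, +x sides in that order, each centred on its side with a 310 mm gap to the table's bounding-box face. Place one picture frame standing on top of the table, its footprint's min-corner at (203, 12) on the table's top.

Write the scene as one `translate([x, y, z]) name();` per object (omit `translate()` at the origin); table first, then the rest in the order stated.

table();
translate([467, 923, 0]) stool();
translate([-594, 168, 0]) stool();
translate([1528, 168, 0]) stool();
translate([203, 12, 742]) picture_frame();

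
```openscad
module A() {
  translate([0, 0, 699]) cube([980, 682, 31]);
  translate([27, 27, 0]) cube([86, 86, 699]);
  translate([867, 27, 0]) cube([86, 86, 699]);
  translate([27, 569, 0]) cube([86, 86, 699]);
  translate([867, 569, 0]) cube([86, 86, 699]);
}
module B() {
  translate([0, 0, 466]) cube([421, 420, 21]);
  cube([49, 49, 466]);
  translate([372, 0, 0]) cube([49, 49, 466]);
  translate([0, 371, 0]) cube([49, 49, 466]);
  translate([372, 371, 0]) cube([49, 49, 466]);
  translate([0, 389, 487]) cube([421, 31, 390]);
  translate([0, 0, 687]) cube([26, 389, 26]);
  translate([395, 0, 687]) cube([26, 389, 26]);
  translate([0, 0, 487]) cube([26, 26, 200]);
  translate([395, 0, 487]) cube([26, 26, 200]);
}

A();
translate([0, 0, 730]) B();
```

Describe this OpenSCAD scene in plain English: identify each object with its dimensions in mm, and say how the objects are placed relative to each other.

A is a table: top 980 mm (x) × 682 mm (y), 31 mm thick, upper face at z = 730 mm, on four 86×86 mm square legs, each inset 27 mm from the nearest pair of top edges, running from z = 0 to the bottom of the top.

B is a chair. The seat is a 421×420×21 mm slab with its top at z = 487 mm, on four 49×49 mm corner legs (flush with the seat edges, standing on z = 0). A flat backrest 31 mm thick, 390 mm tall, spans the full seat width and rises from the seat top along its +y edge, rear face flush with the rear of the seat. Two armrests of 26×26 mm section run along each side from the seat's front edge to the front of the backrest, top faces 226 mm above the seat top and outer faces flush with the seat's x-edges; a 26×26 mm post under the front of each armrest stands on the seat at the front corner.

The chair is on top of the table.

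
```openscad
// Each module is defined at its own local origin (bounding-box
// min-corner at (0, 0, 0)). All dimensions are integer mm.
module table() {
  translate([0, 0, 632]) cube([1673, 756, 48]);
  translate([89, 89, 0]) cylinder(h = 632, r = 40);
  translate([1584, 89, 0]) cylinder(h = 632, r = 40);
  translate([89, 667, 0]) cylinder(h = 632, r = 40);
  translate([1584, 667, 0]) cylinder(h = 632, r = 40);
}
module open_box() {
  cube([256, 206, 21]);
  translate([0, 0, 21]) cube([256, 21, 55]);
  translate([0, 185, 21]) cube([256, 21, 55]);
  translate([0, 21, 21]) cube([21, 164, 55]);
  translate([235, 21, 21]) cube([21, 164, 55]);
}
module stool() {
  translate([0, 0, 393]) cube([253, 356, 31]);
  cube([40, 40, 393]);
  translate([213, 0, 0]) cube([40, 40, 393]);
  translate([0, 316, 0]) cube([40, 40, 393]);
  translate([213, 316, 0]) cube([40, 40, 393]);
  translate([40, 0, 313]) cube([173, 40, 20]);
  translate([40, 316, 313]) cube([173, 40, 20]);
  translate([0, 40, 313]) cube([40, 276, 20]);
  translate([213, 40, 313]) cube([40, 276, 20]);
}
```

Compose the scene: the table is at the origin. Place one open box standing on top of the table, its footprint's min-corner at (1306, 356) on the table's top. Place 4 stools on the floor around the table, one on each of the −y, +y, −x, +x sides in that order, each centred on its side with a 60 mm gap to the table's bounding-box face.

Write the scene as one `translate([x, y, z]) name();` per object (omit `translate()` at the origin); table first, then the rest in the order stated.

table();
translate([1306, 356, 680]) open_box();
translate([710, -416, 0]) stool();
translate([710, 816, 0]) stool();
translate([-313, 200, 0]) stool();
translate([1733, 200, 0]) stool();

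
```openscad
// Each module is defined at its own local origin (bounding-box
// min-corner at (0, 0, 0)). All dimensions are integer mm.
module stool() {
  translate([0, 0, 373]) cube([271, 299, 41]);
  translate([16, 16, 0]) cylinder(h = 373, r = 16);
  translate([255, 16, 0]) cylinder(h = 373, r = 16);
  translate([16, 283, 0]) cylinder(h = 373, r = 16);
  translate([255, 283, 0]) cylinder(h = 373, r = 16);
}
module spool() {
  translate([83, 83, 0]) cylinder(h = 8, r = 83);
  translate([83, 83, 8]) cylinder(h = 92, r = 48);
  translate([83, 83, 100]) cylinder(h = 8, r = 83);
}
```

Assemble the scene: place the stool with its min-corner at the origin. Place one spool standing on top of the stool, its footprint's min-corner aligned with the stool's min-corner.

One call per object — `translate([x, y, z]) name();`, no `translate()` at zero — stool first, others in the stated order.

stool();
translate([0, 0, 414]) spool();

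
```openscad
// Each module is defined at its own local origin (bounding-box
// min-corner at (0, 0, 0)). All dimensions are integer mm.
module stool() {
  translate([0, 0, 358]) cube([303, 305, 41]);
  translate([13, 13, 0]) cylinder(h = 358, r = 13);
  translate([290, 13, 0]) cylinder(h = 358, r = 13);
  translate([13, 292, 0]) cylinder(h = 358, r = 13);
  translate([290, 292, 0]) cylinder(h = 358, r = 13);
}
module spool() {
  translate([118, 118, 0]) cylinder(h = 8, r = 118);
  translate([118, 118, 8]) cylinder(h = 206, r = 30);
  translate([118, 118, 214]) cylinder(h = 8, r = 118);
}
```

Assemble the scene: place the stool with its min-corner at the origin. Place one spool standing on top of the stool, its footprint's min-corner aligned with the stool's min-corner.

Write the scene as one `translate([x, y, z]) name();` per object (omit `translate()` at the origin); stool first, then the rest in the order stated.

stool();
translate([0, 0, 399]) spool();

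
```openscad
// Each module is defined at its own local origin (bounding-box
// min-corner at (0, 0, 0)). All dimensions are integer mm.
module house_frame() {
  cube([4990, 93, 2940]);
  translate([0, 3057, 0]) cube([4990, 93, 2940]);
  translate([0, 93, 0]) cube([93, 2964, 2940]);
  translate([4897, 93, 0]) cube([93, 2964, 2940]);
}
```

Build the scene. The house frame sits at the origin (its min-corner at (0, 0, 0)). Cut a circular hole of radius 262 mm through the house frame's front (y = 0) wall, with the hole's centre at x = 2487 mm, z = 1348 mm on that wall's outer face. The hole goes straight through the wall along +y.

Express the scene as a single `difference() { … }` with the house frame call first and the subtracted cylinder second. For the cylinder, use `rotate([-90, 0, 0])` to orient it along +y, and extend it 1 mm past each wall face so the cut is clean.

difference() {
  house_frame();
  translate([2487, -1, 1348]) rotate([-90, 0, 0]) cylinder(h = 95, r = 262);
}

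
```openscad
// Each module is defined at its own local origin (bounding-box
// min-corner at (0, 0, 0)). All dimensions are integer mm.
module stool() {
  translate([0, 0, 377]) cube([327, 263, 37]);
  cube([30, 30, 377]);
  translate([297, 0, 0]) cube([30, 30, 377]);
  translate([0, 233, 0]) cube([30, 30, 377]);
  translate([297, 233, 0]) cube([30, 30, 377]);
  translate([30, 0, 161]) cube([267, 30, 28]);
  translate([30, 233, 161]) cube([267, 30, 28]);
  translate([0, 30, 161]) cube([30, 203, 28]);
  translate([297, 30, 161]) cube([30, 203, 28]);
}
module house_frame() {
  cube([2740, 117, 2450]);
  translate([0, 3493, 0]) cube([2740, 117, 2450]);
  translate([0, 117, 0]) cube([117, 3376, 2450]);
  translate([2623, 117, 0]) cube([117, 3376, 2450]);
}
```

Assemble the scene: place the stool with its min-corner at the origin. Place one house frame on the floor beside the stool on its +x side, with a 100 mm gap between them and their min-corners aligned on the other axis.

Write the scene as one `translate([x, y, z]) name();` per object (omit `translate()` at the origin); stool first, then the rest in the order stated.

stool();
translate([427, 0, 0]) house_frame();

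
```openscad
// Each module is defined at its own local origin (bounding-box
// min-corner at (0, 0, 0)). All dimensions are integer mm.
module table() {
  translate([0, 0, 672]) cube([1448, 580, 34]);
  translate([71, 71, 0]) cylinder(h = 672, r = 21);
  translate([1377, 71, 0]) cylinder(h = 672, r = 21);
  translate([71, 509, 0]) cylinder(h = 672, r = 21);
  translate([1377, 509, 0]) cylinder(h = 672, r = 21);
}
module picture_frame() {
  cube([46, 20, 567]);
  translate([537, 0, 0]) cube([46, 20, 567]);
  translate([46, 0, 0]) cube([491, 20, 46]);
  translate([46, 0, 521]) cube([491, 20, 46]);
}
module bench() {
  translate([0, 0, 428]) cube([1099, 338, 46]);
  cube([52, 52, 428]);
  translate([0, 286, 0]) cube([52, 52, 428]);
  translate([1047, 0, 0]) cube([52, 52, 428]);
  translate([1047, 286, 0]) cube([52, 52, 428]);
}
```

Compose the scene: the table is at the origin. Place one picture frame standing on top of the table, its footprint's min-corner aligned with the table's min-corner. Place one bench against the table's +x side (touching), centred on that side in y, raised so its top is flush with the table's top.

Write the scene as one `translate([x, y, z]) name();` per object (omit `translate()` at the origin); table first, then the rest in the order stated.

table();
translate([0, 0, 706]) picture_frame();
translate([1448, 121, 232]) bench();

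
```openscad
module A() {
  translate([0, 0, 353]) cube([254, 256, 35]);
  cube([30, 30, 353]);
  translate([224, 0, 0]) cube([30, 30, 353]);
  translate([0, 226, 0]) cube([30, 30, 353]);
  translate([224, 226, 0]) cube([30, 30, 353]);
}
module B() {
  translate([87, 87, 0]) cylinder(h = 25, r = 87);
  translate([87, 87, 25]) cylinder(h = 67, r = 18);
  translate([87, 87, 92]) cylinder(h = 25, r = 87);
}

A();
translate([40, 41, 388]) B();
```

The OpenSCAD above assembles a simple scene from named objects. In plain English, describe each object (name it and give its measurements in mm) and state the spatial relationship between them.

A is a four-legged stool. The seat is a 254×256×35 mm slab whose top surface is at z = 388 mm; four square legs, each 30×30 mm in cross-section, run from the floor (z = 0) to the underside of the seat, each flush with a corner of the seat.

B is a spool: two coaxial disc flanges of radius 87 mm and thickness 25 mm, joined by a core cylinder of radius 18 mm and height 67 mm. The lower flange rests on z = 0 and the three cylinders share a vertical axis.

The spool is on top of the stool, centred.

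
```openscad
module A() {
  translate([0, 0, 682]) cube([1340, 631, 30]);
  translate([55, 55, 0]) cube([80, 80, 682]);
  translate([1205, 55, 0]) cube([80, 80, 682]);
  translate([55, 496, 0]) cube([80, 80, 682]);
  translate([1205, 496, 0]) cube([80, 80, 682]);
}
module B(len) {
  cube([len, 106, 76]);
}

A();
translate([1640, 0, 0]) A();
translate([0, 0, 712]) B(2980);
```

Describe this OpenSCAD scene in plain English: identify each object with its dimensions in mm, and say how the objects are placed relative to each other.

A is a rectangular dining table. The top is 1340×631×30 mm with its upper surface at z = 712 mm. It stands on four 80×80 mm square legs, each inset 55 mm from the nearest pair of top edges, running from the floor to the underside of the top.

B is a rectangular beam 2980 mm long (x), 106 mm deep (y), 76 mm thick (z).

The beam spans the tops of two tables placed 300 mm apart, resting at z = 712 mm.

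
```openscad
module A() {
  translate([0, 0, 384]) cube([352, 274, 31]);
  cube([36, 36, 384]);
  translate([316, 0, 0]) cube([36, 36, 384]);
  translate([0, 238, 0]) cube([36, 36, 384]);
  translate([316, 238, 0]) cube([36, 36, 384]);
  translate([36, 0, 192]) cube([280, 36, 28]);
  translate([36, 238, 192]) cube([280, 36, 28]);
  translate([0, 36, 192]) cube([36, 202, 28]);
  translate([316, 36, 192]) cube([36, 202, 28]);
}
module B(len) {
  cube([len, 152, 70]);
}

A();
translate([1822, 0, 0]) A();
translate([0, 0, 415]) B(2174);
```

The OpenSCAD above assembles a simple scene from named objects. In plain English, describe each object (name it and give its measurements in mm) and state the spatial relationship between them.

A is a four-legged stool. The seat is 352×274 mm, 31 mm thick, top at z = 415 mm. It stands on four square legs, each 36×36 mm in cross-section, from z = 0 to the seat underside, each flush with a corner of the seat. Four stretchers, 36 mm wide and 28 mm tall, connect adjacent legs with their undersides at z = 192 mm, each running between the inner faces of the legs it joins and aligned with the legs' outer faces on the other axis.

B is a rectangular beam 2174 mm long (x), 152 mm deep (y), 70 mm thick (z).

The beam spans the tops of two stools placed 1470 mm apart, resting at z = 415 mm.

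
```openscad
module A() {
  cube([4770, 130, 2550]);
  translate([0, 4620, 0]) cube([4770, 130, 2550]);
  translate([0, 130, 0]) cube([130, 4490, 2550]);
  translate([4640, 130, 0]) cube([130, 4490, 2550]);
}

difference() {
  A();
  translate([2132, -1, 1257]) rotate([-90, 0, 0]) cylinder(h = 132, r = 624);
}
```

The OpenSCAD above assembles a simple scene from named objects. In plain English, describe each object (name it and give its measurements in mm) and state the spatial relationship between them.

A is the wall frame of a small rectangular building: four walls, each 2550 mm tall and 130 mm thick, enclosing a footprint 4770 mm (x) by 4750 mm (y) outside-to-outside, with no floor or roof. The front and back walls (the −y and +y sides) span the full width; the two side walls fit between them.

The house frame has a circular hole of radius 624 mm through its front wall, centred at (x = 2132, z = 1257).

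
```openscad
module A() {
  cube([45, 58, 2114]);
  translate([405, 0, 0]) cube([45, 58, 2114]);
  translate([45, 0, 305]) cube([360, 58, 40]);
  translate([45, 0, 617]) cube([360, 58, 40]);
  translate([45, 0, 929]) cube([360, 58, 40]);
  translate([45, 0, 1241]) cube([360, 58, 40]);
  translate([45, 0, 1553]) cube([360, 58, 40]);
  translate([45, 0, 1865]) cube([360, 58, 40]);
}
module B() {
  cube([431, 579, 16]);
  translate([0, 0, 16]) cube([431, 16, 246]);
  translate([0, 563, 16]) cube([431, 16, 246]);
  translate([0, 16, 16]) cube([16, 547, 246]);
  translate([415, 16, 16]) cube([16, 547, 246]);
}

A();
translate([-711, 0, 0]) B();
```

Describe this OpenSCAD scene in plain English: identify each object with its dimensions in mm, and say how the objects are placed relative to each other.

A is a wooden ladder with two side rails of 45×58 mm section and 2114 mm height, set 450 mm apart overall. Between them run 6 rectangular rungs (58 mm deep, 40 mm thick), front faces flush with the rails' −y face. The bottom of the first rung is 305 mm above the floor and each subsequent rung is 312 mm higher than the one below.

B is an open-topped rectangular box: outside dimensions 431×579×262 mm, with a uniform wall and base thickness of 16 mm. The base is a full 431×579 slab on the floor; four walls sit on top of the base. The front and back walls (the −y and +y sides) span the full width; the two side walls fit between them.

The open box is on the floor beside the ladder on its −x side.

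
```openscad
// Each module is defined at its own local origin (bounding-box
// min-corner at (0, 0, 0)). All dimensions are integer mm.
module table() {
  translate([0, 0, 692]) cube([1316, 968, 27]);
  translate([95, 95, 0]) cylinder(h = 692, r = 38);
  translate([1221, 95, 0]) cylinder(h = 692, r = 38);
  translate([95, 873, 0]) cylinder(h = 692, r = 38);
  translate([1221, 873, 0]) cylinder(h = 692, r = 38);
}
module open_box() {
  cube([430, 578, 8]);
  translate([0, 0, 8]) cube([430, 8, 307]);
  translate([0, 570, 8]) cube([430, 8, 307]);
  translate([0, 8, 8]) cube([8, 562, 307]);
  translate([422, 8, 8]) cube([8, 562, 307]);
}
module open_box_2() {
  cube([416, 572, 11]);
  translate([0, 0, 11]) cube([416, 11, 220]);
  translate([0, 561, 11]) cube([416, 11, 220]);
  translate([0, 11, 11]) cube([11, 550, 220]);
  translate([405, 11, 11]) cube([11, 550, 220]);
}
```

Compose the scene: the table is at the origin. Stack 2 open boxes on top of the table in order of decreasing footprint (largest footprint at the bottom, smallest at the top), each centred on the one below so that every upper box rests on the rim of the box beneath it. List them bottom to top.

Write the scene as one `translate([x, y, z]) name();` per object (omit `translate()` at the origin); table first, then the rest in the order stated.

table();
translate([443, 195, 719]) open_box();
translate([450, 198, 1034]) open_box_2();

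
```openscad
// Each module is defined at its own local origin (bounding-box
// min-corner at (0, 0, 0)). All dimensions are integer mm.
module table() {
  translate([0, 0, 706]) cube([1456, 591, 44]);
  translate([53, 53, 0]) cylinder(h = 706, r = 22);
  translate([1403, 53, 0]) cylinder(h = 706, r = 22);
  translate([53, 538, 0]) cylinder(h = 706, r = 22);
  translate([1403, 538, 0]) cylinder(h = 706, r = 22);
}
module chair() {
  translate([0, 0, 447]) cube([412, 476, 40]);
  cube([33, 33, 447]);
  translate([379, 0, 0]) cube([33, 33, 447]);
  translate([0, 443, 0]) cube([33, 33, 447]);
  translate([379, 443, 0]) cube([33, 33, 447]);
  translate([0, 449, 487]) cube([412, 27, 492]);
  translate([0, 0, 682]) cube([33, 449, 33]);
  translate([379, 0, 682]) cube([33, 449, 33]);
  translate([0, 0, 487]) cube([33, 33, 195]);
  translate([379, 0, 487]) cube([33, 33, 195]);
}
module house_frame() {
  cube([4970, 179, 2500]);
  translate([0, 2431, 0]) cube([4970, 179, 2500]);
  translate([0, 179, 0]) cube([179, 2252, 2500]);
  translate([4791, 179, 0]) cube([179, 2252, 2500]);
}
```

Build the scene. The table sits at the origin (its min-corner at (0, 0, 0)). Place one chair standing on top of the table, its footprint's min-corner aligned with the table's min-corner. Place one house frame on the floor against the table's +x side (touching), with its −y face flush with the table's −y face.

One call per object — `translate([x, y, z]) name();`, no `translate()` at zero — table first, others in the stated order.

table();
translate([0, 0, 750]) chair();
translate([1456, 0, 0]) house_frame();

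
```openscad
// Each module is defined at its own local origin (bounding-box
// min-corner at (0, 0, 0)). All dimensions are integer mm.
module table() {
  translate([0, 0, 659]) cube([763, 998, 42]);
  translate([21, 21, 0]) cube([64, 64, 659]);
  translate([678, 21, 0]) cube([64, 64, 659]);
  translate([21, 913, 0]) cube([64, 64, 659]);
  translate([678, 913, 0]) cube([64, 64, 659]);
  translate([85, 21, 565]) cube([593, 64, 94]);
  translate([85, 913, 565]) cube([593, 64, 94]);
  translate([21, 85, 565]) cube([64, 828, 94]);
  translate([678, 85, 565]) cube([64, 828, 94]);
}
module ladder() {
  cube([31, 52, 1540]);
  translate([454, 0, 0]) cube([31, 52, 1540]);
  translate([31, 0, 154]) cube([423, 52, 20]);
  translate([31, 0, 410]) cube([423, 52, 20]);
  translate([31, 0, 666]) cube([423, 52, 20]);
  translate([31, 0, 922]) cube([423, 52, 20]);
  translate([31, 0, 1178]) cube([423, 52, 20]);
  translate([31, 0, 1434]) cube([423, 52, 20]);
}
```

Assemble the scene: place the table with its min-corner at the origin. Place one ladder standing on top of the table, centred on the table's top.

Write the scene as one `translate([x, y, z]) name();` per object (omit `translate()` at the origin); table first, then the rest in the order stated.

table();
translate([139, 473, 701]) ladder();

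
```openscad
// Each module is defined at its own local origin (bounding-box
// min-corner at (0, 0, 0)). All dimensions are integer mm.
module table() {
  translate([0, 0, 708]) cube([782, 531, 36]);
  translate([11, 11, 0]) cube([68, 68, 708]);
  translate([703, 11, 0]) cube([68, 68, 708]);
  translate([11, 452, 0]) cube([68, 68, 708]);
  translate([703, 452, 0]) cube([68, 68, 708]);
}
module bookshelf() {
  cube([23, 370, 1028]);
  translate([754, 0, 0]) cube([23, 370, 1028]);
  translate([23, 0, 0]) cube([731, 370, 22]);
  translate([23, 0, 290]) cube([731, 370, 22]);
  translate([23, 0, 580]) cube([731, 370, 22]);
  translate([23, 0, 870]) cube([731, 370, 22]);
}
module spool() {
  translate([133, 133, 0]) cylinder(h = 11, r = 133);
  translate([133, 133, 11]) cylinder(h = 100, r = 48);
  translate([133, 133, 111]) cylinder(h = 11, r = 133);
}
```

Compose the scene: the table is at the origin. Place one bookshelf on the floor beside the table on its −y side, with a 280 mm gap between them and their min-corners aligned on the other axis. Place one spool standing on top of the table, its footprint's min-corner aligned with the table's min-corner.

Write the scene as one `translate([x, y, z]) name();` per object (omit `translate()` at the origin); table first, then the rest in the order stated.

table();
translate([0, -650, 0]) bookshelf();
translate([0, 0, 744]) spool();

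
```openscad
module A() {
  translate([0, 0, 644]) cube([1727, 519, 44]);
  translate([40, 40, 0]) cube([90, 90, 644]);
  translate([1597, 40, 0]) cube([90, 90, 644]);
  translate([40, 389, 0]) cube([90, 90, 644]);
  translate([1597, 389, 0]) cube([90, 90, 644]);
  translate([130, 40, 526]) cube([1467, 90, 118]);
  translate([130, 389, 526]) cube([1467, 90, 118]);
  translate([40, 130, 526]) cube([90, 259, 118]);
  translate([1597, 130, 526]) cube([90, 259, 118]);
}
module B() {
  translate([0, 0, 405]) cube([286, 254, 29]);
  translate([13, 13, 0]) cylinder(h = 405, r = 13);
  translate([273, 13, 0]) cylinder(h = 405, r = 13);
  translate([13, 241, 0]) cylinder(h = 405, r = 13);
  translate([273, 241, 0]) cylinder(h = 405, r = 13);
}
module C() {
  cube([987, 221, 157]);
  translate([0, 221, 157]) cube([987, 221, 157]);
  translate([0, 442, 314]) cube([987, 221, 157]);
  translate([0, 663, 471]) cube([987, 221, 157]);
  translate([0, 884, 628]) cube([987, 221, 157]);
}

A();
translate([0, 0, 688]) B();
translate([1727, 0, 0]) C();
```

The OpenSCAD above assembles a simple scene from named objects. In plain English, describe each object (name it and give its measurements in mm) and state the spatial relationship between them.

A is a table with a 1727×519 mm rectangular top, 44 mm thick, top surface at z = 688 mm, supported by four 90×90 mm square legs, each inset 40 mm from the nearest pair of top edges, running from the floor. Four apron rails, 90 mm thick and 118 mm tall, run between adjacent legs with their top edges flush with the underside of the top and their outer faces flush with the legs' outer faces.

B is a four-legged stool. The seat is 286×254 mm, 29 mm thick, top at z = 434 mm. It stands on four round legs, each 26 mm in diameter, from z = 0 to the seat underside, each leg's axis is inset half a diameter from the nearest pair of seat edges (so the leg's bounding box is flush with the corner).

C is a straight staircase of 5 solid steps. Each step is 987 mm wide (x), 221 mm deep (y, the going) and 157 mm tall (the rise). The first step rests on the floor; each subsequent step sits one going further in +y and one rise higher in +z, directly behind and above the previous step with no overlap.

The stool is on top of the table. The staircase is against the table's +x side, with their −y faces flush.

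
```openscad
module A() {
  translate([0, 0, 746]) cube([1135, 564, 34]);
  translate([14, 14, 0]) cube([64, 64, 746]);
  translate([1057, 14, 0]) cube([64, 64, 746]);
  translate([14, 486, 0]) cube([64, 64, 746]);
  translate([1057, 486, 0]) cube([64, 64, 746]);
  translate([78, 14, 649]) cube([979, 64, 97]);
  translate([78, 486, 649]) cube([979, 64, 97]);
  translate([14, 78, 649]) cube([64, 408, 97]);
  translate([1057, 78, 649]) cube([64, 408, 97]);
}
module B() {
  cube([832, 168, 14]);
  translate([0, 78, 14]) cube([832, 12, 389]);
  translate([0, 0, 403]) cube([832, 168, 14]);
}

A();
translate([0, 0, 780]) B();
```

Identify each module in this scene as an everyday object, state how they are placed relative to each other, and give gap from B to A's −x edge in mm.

A is a table. B is an I-beam. The I-beam is on top of the table. The gap from the I-beam to the table's −x edge is 0 mm.

The I-beam's min-x is at 0; the table's min-x is 0; gap = 0 mm.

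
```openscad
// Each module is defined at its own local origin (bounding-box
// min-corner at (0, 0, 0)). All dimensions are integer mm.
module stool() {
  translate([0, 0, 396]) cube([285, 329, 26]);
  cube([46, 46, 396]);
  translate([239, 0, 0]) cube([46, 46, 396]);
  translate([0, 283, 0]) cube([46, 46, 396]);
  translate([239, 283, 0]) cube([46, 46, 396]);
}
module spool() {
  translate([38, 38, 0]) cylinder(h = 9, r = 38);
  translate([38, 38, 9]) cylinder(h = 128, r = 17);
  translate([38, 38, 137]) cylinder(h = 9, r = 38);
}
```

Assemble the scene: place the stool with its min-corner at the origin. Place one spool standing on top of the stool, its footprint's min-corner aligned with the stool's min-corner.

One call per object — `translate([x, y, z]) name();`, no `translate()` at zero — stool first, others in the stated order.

stool();
translate([0, 0, 422]) spool();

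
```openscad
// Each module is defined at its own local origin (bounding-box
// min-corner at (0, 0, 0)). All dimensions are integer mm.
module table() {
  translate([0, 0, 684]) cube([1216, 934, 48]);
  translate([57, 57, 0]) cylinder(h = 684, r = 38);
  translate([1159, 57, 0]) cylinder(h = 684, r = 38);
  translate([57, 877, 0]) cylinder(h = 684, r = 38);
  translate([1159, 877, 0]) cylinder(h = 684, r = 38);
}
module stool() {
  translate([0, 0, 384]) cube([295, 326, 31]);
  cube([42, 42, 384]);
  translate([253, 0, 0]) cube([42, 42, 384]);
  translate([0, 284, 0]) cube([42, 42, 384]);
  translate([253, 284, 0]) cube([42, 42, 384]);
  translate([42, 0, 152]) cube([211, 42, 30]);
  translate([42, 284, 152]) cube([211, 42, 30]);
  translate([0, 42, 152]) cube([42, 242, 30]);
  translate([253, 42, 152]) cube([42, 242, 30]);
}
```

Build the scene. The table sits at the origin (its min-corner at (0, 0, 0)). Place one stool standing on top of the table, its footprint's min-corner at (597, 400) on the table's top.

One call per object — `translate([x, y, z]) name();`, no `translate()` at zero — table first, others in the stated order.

table();
translate([597, 400, 732]) stool();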